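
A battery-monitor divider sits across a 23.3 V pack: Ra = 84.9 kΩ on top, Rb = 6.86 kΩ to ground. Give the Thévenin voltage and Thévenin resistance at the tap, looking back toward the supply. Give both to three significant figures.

V_th is the open-circuit tap voltage: 23.3 × 6.86/(84.9 + 6.86) = 1.74 V.
With the supply zeroed, Ra and Rb appear in parallel from the tap: R_th = Ra‖Rb = (84.9 × 6.86)/91.76 = 6.35 kΩ.

V_th = 1.74 V, R_th = 6.35 kΩ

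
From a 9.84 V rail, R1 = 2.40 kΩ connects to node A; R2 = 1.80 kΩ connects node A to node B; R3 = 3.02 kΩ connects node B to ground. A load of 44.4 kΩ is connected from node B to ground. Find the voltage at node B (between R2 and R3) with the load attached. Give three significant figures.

At node B, R3 is in parallel with the load: R3‖R_L = 2.828 kΩ.
Below node A the resistance is R2 + (R3‖R_L) = 4.628 kΩ, so V_A = 9.84 × 4.628/7.028 = 6.480 V.
Then V_B = V_A × (R3‖R_L)/(R2 + R3‖R_L) = 6.480 × 2.828/4.628 = 3.96 V.

V ≈ 3.96 V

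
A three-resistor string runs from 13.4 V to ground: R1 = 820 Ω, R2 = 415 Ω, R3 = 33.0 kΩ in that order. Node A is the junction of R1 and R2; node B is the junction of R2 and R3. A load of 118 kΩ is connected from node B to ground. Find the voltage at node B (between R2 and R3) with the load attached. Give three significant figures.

At node B, R3 is in parallel with the load: R3‖R_L = 25790 Ω.
Below node A the resistance is R2 + (R3‖R_L) = 26200 Ω, so V_A = 13.4 × 26200/27020 = 12.99 V.
Then V_B = V_A × (R3‖R_L)/(R2 + R3‖R_L) = 12.99 × 25790/26200 = 12.8 V.

V ≈ 12.8 V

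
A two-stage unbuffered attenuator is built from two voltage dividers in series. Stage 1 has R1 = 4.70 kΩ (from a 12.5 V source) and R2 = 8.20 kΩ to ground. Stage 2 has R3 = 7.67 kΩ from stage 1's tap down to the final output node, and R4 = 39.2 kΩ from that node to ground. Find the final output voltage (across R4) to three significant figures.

V_out ≈ 6.25 V

Stage 2 presents R3+R4 = 46.87 kΩ as a load on stage 1's tap.
Stage 1's lower leg becomes R2‖(R3+R4) = 6.979 kΩ, so V_mid = 12.5 × 6.979/11.68 = 7.470 V.
Stage 2 is itself unloaded: V_out = V_mid × R4/(R3+R4) = 7.470 × 39.2/46.87 = 6.25 V.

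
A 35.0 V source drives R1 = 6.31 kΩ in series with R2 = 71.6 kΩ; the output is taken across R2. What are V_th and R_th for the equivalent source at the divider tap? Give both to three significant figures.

V_th = 32.2 V, R_th = 5.80 kΩ

V_th is the open-circuit tap voltage: 35.0 × 71.6/(6.31 + 71.6) = 32.2 V.
With the supply zeroed, R1 and R2 appear in parallel from the tap: R_th = R1‖R2 = (6.31 × 71.6)/77.91 = 5.80 kΩ.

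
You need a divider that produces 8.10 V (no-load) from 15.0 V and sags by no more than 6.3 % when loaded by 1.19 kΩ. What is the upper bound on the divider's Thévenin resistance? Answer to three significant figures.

Loading drop = R_th/(R_th + R_L) ≤ 0.0630, so R_th ≤ R_L · ε/(1−ε) = 1.19 kΩ × 0.0630/0.9370 = 80.0 Ω.
(Any R1, R2 with R2/(R1+R2) = 0.540 and R1‖R2 ≤ 80.0 Ω will meet the spec.)

R_th ≤ 80.0 Ω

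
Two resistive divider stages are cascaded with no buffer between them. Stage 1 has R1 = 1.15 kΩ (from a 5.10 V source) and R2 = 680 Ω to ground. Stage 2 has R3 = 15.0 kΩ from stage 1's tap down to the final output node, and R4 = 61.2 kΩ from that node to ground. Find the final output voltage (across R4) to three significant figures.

Stage 2 presents R3+R4 = 76200 Ω as a load on stage 1's tap.
Stage 1's lower leg becomes R2‖(R3+R4) = 674.0 Ω, so V_mid = 5.10 × 674.0/1824 = 1.885 V.
Stage 2 is itself unloaded: V_out = V_mid × R4/(R3+R4) = 1.885 × 61200/76200 = 1.51 V.

V_out ≈ 1.51 V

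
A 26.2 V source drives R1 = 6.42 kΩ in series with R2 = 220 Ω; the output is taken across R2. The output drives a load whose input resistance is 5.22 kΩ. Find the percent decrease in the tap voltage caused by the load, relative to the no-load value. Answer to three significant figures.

3.92 %

The divider's output (Thévenin) resistance is R1‖R2 = 212.7 Ω.
Fractional drop under load = R_th/(R_th + R_L) = 212.7 / (212.7 + 5220) = 0.03915.
So the output falls by 3.92 %.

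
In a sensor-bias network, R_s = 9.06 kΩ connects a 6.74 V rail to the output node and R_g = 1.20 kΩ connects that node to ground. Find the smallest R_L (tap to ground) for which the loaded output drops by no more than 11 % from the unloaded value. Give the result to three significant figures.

Output resistance R_th = R_s‖R_g = (9.06 × 1.20)/10.26 = 1.060 kΩ.
The fractional drop is R_th/(R_th + R_L); requiring this ≤ 0.110 gives R_L ≥ R_th(1/0.110 − 1) = 1.060 × 8.091 = 8.57 kΩ.

R_L(min) ≈ 8.57 kΩ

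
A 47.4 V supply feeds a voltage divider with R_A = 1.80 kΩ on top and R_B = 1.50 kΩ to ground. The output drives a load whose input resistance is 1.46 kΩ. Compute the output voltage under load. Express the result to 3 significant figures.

The load sits in parallel with R_B: R_B‖R_L = (1.50 × 1.46) / (1.50 + 1.46) = 0.7399 kΩ.
V_out = 47.4 × 0.7399 / (1.80 + 0.7399) = 47.4 × 0.7399/2.540 = 13.8 V.

V_out ≈ 13.8 V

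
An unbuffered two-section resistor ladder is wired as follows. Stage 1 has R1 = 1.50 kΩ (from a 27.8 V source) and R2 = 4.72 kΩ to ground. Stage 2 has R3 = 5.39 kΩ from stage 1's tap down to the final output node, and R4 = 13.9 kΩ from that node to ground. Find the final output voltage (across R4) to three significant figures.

Stage 2 presents R3+R4 = 19.29 kΩ as a load on stage 1's tap.
Stage 1's lower leg becomes R2‖(R3+R4) = 3.792 kΩ, so V_mid = 27.8 × 3.792/5.292 = 19.92 V.
Stage 2 is itself unloaded: V_out = V_mid × R4/(R3+R4) = 19.92 × 13.9/19.29 = 14.4 V.

V_out ≈ 14.4 V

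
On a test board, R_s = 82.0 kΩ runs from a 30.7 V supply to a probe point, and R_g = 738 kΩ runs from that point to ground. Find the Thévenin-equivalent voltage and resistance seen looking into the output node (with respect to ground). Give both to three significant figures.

V_th = 27.6 V, R_th = 73.8 kΩ

V_th is the open-circuit tap voltage: 30.7 × 738/(82.0 + 738) = 27.6 V.
With the supply zeroed, R_s and R_g appear in parallel from the tap: R_th = R_s‖R_g = (82.0 × 738)/820.0 = 73.8 kΩ.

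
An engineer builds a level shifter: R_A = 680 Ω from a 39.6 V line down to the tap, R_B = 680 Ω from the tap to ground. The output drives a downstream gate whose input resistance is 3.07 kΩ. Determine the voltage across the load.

V_out ≈ 17.8 V

The load sits in parallel with R_B: R_B‖R_L = (680 × 3070) / (680 + 3070) = 556.7 Ω.
V_out = 39.6 × 556.7 / (680 + 556.7) = 39.6 × 556.7/1237 = 17.8 V.
(Unloaded it would have been 19.8 V.)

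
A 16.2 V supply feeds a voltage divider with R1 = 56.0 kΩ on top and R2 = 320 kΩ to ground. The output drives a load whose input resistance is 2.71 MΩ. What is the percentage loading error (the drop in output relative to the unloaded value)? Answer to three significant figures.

1.73 %

The divider's output (Thévenin) resistance is R1‖R2 = 47.66 kΩ.
Fractional drop under load = R_th/(R_th + R_L) = 47.66 / (47.66 + 2710) = 0.01728.
So the output falls by 1.73 %.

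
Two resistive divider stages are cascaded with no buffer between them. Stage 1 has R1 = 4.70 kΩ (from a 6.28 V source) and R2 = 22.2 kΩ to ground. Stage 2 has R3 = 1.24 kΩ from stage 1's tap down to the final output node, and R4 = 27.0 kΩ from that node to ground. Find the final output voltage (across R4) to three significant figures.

Stage 2 presents R3+R4 = 28.24 kΩ as a load on stage 1's tap.
Stage 1's lower leg becomes R2‖(R3+R4) = 12.43 kΩ, so V_mid = 6.28 × 12.43/17.13 = 4.557 V.
Stage 2 is itself unloaded: V_out = V_mid × R4/(R3+R4) = 4.557 × 27.0/28.24 = 4.36 V.

V_out ≈ 4.36 V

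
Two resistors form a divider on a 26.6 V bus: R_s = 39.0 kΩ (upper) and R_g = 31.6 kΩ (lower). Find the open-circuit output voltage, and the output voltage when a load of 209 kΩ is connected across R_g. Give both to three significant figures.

Unloaded: 11.9 V; loaded: 11.0 V

Open-circuit: V = 26.6 × 31.6/(39.0 + 31.6) = 11.9 V.
With the load, R_g becomes R_g‖R_L = 27.45 kΩ, so V = 26.6 × 27.45/66.45 = 11.0 V.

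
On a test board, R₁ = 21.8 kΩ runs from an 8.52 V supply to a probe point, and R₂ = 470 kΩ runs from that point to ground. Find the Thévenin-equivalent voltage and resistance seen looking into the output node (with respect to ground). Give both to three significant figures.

V_th is the open-circuit tap voltage: 8.52 × 470/(21.8 + 470) = 8.14 V.
With the supply zeroed, R₁ and R₂ appear in parallel from the tap: R_th = R₁‖R₂ = (21.8 × 470)/491.8 = 20.8 kΩ.

V_th = 8.14 V, R_th = 20.8 kΩ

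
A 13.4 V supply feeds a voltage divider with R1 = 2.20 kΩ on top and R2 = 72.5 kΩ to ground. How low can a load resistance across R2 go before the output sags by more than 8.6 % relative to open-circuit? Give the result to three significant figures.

Output resistance R_th = R1‖R2 = (2.20 × 72.5)/74.70 = 2.135 kΩ.
The fractional drop is R_th/(R_th + R_L); requiring this ≤ 0.0860 gives R_L ≥ R_th(1/0.0860 − 1) = 2.135 × 10.63 = 22.7 kΩ.

R_L(min) ≈ 22.7 kΩ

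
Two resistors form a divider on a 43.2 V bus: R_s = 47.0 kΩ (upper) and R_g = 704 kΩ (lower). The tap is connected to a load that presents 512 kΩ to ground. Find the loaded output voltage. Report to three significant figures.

The load sits in parallel with R_g: R_g‖R_L = (704 × 512) / (704 + 512) = 296.4 kΩ.
V_out = 43.2 × 296.4 / (47.0 + 296.4) = 43.2 × 296.4/343.4 = 37.3 V.

V_out ≈ 37.3 V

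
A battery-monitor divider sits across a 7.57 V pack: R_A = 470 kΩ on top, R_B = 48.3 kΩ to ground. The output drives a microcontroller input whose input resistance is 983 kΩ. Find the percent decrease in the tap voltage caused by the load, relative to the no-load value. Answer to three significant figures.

The divider's output (Thévenin) resistance is R_A‖R_B = 43.80 kΩ.
Fractional drop under load = R_th/(R_th + R_L) = 43.80 / (43.80 + 983) = 0.04266.
So the output falls by 4.27 %.

4.27 %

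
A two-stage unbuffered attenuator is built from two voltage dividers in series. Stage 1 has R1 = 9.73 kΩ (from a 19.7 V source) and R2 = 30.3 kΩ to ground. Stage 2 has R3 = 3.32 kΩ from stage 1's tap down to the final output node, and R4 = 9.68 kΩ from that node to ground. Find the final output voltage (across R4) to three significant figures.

V_out ≈ 7.09 V

Stage 2 presents R3+R4 = 13.00 kΩ as a load on stage 1's tap.
Stage 1's lower leg becomes R2‖(R3+R4) = 9.097 kΩ, so V_mid = 19.7 × 9.097/18.83 = 9.519 V.
Stage 2 is itself unloaded: V_out = V_mid × R4/(R3+R4) = 9.519 × 9.68/13.00 = 7.09 V.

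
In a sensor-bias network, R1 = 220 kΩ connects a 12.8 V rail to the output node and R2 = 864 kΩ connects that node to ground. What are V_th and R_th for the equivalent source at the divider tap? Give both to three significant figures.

V_th = 10.2 V, R_th = 175 kΩ

V_th is the open-circuit tap voltage: 12.8 × 864/(220 + 864) = 10.2 V.
With the supply zeroed, R1 and R2 appear in parallel from the tap: R_th = R1‖R2 = (220 × 864)/1084 = 175 kΩ.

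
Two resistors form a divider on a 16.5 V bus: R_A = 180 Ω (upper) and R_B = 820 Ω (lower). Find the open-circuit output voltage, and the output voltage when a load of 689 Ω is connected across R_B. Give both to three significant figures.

Open-circuit: V = 16.5 × 820/(180 + 820) = 13.5 V.
With the load, R_B becomes R_B‖R_L = 374.4 Ω, so V = 16.5 × 374.4/554.4 = 11.1 V.

Unloaded: 13.5 V; loaded: 11.1 V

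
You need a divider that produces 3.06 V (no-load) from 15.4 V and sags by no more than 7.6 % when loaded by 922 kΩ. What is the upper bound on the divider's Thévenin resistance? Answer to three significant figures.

R_th ≤ 75.8 kΩ

Loading drop = R_th/(R_th + R_L) ≤ 0.0760, so R_th ≤ R_L · ε/(1−ε) = 922 kΩ × 0.0760/0.9240 = 75.8 kΩ.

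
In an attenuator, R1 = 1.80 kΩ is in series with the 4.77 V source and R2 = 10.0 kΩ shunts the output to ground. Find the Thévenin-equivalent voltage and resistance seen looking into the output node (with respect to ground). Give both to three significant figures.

V_th is the open-circuit tap voltage: 4.77 × 10.0/(1.80 + 10.0) = 4.04 V.
With the supply zeroed, R1 and R2 appear in parallel from the tap: R_th = R1‖R2 = (1.80 × 10.0)/11.80 = 1.53 kΩ.

V_th = 4.04 V, R_th = 1.53 kΩ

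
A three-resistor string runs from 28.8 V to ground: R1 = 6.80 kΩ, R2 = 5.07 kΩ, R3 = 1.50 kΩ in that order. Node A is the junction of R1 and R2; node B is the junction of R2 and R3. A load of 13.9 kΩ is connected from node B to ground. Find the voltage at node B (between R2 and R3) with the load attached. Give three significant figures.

V ≈ 2.95 V

At node B, R3 is in parallel with the load: R3‖R_L = 1.354 kΩ.
Below node A the resistance is R2 + (R3‖R_L) = 6.424 kΩ, so V_A = 28.8 × 6.424/13.22 = 13.99 V.
Then V_B = V_A × (R3‖R_L)/(R2 + R3‖R_L) = 13.99 × 1.354/6.424 = 2.95 V.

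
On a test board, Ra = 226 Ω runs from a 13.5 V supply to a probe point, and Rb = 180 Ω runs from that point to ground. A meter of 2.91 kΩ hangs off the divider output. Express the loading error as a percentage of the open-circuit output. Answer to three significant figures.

The divider's output (Thévenin) resistance is Ra‖Rb = 100.2 Ω.
Fractional drop under load = R_th/(R_th + R_L) = 100.2 / (100.2 + 2910) = 0.03329.
So the output falls by 3.33 %.

3.33 %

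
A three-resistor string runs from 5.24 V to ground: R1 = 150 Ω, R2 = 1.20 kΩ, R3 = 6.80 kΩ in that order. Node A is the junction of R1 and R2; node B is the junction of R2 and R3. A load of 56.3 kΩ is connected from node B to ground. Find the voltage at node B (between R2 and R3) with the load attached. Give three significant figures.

V ≈ 4.29 V

At node B, R3 is in parallel with the load: R3‖R_L = 6067 Ω.
Below node A the resistance is R2 + (R3‖R_L) = 7267 Ω, so V_A = 5.24 × 7267/7417 = 5.134 V.
Then V_B = V_A × (R3‖R_L)/(R2 + R3‖R_L) = 5.134 × 6067/7267 = 4.29 V.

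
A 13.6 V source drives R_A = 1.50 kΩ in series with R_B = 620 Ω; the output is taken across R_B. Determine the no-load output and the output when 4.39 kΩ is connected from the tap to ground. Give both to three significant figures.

Unloaded: 3.98 V; loaded: 3.62 V

Open-circuit: V = 13.6 × 620/(1500 + 620) = 3.98 V.
With the load, R_B becomes R_B‖R_L = 543.3 Ω, so V = 13.6 × 543.3/2043 = 3.62 V.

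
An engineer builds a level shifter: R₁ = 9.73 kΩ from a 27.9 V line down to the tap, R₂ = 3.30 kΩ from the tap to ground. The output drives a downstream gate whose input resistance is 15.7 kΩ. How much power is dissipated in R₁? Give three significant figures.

P ≈ 48.8 mW

Total resistance from the source is R₁ + (R₂‖R_L) = 12.46 kΩ, so I = 27.9/12.46 kΩ = 2.240 mA.
P = I²·R₁ = (2.240 mA)² × 9.73 kΩ = 48.8 mW.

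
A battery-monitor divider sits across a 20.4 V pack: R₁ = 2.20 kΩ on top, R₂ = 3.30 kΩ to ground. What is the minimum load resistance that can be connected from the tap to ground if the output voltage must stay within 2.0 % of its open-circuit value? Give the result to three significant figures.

R_L(min) ≈ 64.7 kΩ

Output resistance R_th = R₁‖R₂ = (2.20 × 3.30)/5.500 = 1.320 kΩ.
The fractional drop is R_th/(R_th + R_L); requiring this ≤ 0.0200 gives R_L ≥ R_th(1/0.0200 − 1) = 1.320 × 49.00 = 64.7 kΩ.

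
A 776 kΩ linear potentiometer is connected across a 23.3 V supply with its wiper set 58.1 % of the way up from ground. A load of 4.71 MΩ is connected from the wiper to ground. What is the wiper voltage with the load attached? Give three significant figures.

The wiper splits the pot into (1−α)R = 325.1 kΩ above and αR = 450.9 kΩ below.
Lower section ‖ load = 411.5 kΩ.
V_wiper = 23.3 × 411.5/(325.1 + 411.5) = 13.0 V.

V ≈ 13.0 V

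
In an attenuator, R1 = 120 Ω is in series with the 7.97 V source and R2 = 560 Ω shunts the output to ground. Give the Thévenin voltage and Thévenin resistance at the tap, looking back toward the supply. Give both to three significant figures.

V_th = 6.56 V, R_th = 98.8 Ω

V_th is the open-circuit tap voltage: 7.97 × 560/(120 + 560) = 6.56 V.
With the supply zeroed, R1 and R2 appear in parallel from the tap: R_th = R1‖R2 = (120 × 560)/680.0 = 98.8 Ω.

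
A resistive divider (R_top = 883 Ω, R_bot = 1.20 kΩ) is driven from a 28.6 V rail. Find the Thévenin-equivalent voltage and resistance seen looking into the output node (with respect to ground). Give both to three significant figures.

V_th is the open-circuit tap voltage: 28.6 × 1200/(883 + 1200) = 16.5 V.
With the supply zeroed, R_top and R_bot appear in parallel from the tap: R_th = R_top‖R_bot = (883 × 1200)/2083 = 509 Ω.

V_th = 16.5 V, R_th = 509 Ω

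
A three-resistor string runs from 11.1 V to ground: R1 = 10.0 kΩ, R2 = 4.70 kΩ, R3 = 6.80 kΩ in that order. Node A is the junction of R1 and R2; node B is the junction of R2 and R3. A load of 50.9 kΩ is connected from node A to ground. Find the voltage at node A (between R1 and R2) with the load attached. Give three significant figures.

Below node A the series string R2+R3 = 11.50 kΩ sits in parallel with the 50.9 kΩ load: 9.381 kΩ.
V_A = 11.1 × 9.381/(10.0 + 9.381) = 5.37 V.

V ≈ 5.37 V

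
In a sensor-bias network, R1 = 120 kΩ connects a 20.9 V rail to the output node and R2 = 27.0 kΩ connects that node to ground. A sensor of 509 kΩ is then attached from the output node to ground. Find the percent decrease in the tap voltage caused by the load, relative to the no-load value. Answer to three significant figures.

The divider's output (Thévenin) resistance is R1‖R2 = 22.04 kΩ.
Fractional drop under load = R_th/(R_th + R_L) = 22.04 / (22.04 + 509) = 0.04150.
So the output falls by 4.15 %.

4.15 %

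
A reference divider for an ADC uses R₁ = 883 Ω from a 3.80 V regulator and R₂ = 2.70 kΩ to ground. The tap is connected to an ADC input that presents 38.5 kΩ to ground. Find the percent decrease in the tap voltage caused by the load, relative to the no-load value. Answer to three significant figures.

The divider's output (Thévenin) resistance is R₁‖R₂ = 665.4 Ω.
Fractional drop under load = R_th/(R_th + R_L) = 665.4 / (665.4 + 38500) = 0.01699.
So the output falls by 1.70 %.

1.70 %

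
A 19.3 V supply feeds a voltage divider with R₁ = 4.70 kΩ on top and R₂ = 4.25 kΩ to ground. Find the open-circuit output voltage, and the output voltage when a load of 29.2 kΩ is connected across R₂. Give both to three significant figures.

Unloaded: 9.16 V; loaded: 8.51 V

Open-circuit: V = 19.3 × 4.25/(4.70 + 4.25) = 9.16 V.
With the load, R₂ becomes R₂‖R_L = 3.710 kΩ, so V = 19.3 × 3.710/8.410 = 8.51 V.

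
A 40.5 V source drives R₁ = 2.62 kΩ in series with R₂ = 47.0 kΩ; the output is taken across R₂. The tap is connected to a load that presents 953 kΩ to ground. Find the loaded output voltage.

The load sits in parallel with R₂: R₂‖R_L = (47.0 × 953) / (47.0 + 953) = 44.79 kΩ.
V_out = 40.5 × 44.79 / (2.62 + 44.79) = 40.5 × 44.79/47.41 = 38.3 V.

V_out ≈ 38.3 V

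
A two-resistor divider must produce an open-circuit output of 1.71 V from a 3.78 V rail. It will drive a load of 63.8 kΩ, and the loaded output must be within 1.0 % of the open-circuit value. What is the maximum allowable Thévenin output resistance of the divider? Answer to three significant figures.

Loading drop = R_th/(R_th + R_L) ≤ 0.0100, so R_th ≤ R_L · ε/(1−ε) = 63.8 kΩ × 0.0100/0.9900 = 644 Ω.

R_th ≤ 644 Ω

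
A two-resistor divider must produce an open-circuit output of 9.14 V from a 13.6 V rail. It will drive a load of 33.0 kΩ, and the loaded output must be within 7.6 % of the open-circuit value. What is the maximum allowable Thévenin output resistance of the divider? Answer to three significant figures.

R_th ≤ 2.71 kΩ

Loading drop = R_th/(R_th + R_L) ≤ 0.0760, so R_th ≤ R_L · ε/(1−ε) = 33.0 kΩ × 0.0760/0.9240 = 2.71 kΩ.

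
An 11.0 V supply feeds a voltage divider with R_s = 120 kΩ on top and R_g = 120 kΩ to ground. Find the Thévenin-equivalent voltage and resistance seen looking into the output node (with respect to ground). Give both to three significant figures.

V_th is the open-circuit tap voltage: 11.0 × 120/(120 + 120) = 5.50 V.
With the supply zeroed, R_s and R_g appear in parallel from the tap: R_th = R_s‖R_g = (120 × 120)/240.0 = 60.0 kΩ.

V_th = 5.50 V, R_th = 60.0 kΩ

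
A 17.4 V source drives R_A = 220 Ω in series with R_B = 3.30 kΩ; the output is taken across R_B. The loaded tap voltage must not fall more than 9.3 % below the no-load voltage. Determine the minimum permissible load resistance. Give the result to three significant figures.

Output resistance R_th = R_A‖R_B = (220 × 3300)/3520 = 206.2 Ω.
The fractional drop is R_th/(R_th + R_L); requiring this ≤ 0.0930 gives R_L ≥ R_th(1/0.0930 − 1) = 206.2 × 9.753 = 2.01 kΩ.

R_L(min) ≈ 2.01 kΩ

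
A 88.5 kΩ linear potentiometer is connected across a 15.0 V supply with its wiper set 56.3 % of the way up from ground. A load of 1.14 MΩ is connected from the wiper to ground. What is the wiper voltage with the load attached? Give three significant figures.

V ≈ 8.29 V

The wiper splits the pot into (1−α)R = 38.67 kΩ above and αR = 49.83 kΩ below.
Lower section ‖ load = 47.74 kΩ.
V_wiper = 15.0 × 47.74/(38.67 + 47.74) = 8.29 V.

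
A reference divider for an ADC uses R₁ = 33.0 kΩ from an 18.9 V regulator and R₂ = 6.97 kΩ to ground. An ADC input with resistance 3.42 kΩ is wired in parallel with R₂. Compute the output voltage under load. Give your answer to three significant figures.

V_out ≈ 1.23 V

The load sits in parallel with R₂: R₂‖R_L = (6.97 × 3.42) / (6.97 + 3.42) = 2.294 kΩ.
V_out = 18.9 × 2.294 / (33.0 + 2.294) = 18.9 × 2.294/35.29 = 1.23 V.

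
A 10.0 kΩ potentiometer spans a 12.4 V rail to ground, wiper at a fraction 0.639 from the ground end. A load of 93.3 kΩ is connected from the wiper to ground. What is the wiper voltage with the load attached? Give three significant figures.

V ≈ 7.73 V

The wiper splits the pot into (1−α)R = 3.610 kΩ above and αR = 6.390 kΩ below.
Lower section ‖ load = 5.980 kΩ.
V_wiper = 12.4 × 5.980/(3.610 + 5.980) = 7.73 V.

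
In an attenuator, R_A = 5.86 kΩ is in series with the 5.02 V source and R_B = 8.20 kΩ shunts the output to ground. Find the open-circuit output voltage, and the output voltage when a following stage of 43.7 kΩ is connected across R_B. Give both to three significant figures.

Open-circuit: V = 5.02 × 8.20/(5.86 + 8.20) = 2.93 V.
With the load, R_B becomes R_B‖R_L = 6.904 kΩ, so V = 5.02 × 6.904/12.76 = 2.72 V.

Unloaded: 2.93 V; loaded: 2.72 V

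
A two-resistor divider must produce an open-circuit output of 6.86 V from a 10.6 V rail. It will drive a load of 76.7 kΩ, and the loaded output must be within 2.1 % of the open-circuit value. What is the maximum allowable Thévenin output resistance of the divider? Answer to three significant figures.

R_th ≤ 1.65 kΩ

Loading drop = R_th/(R_th + R_L) ≤ 0.0210, so R_th ≤ R_L · ε/(1−ε) = 76.7 kΩ × 0.0210/0.9790 = 1.65 kΩ.
(Any R1, R2 with R2/(R1+R2) = 0.647 and R1‖R2 ≤ 1.65 kΩ will meet the spec.)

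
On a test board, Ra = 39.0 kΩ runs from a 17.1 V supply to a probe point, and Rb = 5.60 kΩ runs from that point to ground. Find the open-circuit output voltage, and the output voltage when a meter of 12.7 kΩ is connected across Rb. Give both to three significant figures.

Unloaded: 2.15 V; loaded: 1.55 V

Open-circuit: V = 17.1 × 5.60/(39.0 + 5.60) = 2.15 V.
With the load, Rb becomes Rb‖R_L = 3.886 kΩ, so V = 17.1 × 3.886/42.89 = 1.55 V.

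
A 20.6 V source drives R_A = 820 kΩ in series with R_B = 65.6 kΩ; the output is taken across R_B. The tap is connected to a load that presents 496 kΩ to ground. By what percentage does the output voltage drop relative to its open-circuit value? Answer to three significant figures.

10.9 %

Unloaded V = 20.6 × 65.6/885.6 = 1.5259 V.
Loaded: R_B‖R_L = 57.94 kΩ, giving V = 20.6 × 57.94/877.9 = 1.3594 V.
Drop = (1.5259 − 1.3594) / 1.5259 = 10.9 %.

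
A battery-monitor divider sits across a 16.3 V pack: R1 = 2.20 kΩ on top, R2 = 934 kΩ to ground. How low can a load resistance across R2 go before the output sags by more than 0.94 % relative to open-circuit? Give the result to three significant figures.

R_L(min) ≈ 231 kΩ

Output resistance R_th = R1‖R2 = (2.20 × 934)/936.2 = 2.195 kΩ.
The fractional drop is R_th/(R_th + R_L); requiring this ≤ 0.00940 gives R_L ≥ R_th(1/0.00940 − 1) = 2.195 × 105.4 = 231 kΩ.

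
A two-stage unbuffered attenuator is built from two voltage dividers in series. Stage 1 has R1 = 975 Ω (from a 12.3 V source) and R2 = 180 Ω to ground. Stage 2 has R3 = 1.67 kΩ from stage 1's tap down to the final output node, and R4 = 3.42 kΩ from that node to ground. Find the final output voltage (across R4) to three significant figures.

V_out ≈ 1.25 V

Stage 2 presents R3+R4 = 5090 Ω as a load on stage 1's tap.
Stage 1's lower leg becomes R2‖(R3+R4) = 173.9 Ω, so V_mid = 12.3 × 173.9/1149 = 1.861 V.
Stage 2 is itself unloaded: V_out = V_mid × R4/(R3+R4) = 1.861 × 3420/5090 = 1.25 V.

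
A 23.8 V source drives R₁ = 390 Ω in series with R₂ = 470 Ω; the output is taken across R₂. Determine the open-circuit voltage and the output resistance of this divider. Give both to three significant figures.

V_th is the open-circuit tap voltage: 23.8 × 470/(390 + 470) = 13.0 V.
With the supply zeroed, R₁ and R₂ appear in parallel from the tap: R_th = R₁‖R₂ = (390 × 470)/860.0 = 213 Ω.

V_th = 13.0 V, R_th = 213 Ω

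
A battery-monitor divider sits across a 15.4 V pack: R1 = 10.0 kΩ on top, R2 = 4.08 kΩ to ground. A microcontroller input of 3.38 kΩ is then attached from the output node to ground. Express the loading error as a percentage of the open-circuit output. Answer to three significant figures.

The divider's output (Thévenin) resistance is R1‖R2 = 2.898 kΩ.
Fractional drop under load = R_th/(R_th + R_L) = 2.898 / (2.898 + 3.38) = 0.4616.
So the output falls by 46.2 %.

46.2 %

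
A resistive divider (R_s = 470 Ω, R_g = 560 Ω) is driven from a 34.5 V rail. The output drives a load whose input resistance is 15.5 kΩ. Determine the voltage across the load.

The load sits in parallel with R_g: R_g‖R_L = (560 × 15500) / (560 + 15500) = 540.5 Ω.
V_out = 34.5 × 540.5 / (470 + 540.5) = 34.5 × 540.5/1010 = 18.5 V.
(Unloaded it would have been 18.8 V.)

V_out ≈ 18.5 V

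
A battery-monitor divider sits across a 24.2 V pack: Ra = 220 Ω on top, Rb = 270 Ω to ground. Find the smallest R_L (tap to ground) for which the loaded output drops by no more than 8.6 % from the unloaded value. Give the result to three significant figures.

R_L(min) ≈ 1.29 kΩ

Output resistance R_th = Ra‖Rb = (220 × 270)/490.0 = 121.2 Ω.
The fractional drop is R_th/(R_th + R_L); requiring this ≤ 0.0860 gives R_L ≥ R_th(1/0.0860 − 1) = 121.2 × 10.63 = 1.29 kΩ.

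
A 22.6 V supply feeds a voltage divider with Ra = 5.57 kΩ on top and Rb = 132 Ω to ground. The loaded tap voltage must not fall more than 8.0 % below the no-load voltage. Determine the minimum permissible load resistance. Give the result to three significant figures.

R_L(min) ≈ 1.48 kΩ

Output resistance R_th = Ra‖Rb = (5570 × 132)/5702 = 128.9 Ω.
The fractional drop is R_th/(R_th + R_L); requiring this ≤ 0.0800 gives R_L ≥ R_th(1/0.0800 − 1) = 128.9 × 11.50 = 1.48 kΩ.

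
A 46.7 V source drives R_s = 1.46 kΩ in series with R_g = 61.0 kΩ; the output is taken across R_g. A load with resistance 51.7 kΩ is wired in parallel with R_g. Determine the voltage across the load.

V_out ≈ 44.4 V

The load sits in parallel with R_g: R_g‖R_L = (61.0 × 51.7) / (61.0 + 51.7) = 27.98 kΩ.
V_out = 46.7 × 27.98 / (1.46 + 27.98) = 46.7 × 27.98/29.44 = 44.4 V.
(Unloaded it would have been 45.6 V.)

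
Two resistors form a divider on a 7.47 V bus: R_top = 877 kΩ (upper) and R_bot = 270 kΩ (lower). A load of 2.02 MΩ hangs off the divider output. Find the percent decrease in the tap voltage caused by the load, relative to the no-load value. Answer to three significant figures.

The divider's output (Thévenin) resistance is R_top‖R_bot = 206.4 kΩ.
Fractional drop under load = R_th/(R_th + R_L) = 206.4 / (206.4 + 2020) = 0.09272.
So the output falls by 9.27 %.

9.27 %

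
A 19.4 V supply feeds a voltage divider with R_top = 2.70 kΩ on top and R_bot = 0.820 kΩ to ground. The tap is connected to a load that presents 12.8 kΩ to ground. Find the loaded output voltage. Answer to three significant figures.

V_out ≈ 4.31 V

The load sits in parallel with R_bot: R_bot‖R_L = (820 × 12800) / (820 + 12800) = 770.6 Ω.
V_out = 19.4 × 770.6 / (2700 + 770.6) = 19.4 × 770.6/3471 = 4.31 V.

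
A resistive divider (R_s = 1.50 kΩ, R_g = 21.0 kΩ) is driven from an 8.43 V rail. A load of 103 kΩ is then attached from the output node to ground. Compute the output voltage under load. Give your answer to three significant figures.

V_out ≈ 7.76 V

The load sits in parallel with R_g: R_g‖R_L = (21.0 × 103) / (21.0 + 103) = 17.44 kΩ.
V_out = 8.43 × 17.44 / (1.50 + 17.44) = 8.43 × 17.44/18.94 = 7.76 V.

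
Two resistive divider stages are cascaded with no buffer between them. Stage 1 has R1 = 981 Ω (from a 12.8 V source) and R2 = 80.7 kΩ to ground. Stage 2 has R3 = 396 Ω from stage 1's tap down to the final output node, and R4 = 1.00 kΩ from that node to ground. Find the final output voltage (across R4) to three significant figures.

V_out ≈ 5.35 V

Stage 2 presents R3+R4 = 1396 Ω as a load on stage 1's tap.
Stage 1's lower leg becomes R2‖(R3+R4) = 1372 Ω, so V_mid = 12.8 × 1372/2353 = 7.464 V.
Stage 2 is itself unloaded: V_out = V_mid × R4/(R3+R4) = 7.464 × 1000/1396 = 5.35 V.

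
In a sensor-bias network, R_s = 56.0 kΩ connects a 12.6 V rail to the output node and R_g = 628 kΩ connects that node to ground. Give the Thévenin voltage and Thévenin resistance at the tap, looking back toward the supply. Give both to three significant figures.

V_th = 11.6 V, R_th = 51.4 kΩ

V_th is the open-circuit tap voltage: 12.6 × 628/(56.0 + 628) = 11.6 V.
With the supply zeroed, R_s and R_g appear in parallel from the tap: R_th = R_s‖R_g = (56.0 × 628)/684.0 = 51.4 kΩ.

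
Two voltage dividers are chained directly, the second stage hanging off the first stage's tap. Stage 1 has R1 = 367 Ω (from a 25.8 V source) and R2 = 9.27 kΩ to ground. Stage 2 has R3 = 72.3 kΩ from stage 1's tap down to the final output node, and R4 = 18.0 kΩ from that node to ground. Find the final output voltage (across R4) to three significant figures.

Stage 2 presents R3+R4 = 90300 Ω as a load on stage 1's tap.
Stage 1's lower leg becomes R2‖(R3+R4) = 8407 Ω, so V_mid = 25.8 × 8407/8774 = 24.72 V.
Stage 2 is itself unloaded: V_out = V_mid × R4/(R3+R4) = 24.72 × 18000/90300 = 4.93 V.

V_out ≈ 4.93 V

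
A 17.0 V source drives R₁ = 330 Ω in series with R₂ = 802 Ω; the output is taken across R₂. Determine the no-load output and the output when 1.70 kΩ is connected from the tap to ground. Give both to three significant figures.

Unloaded: 12.0 V; loaded: 10.6 V

Open-circuit: V = 17.0 × 802/(330 + 802) = 12.0 V.
With the load, R₂ becomes R₂‖R_L = 544.9 Ω, so V = 17.0 × 544.9/874.9 = 10.6 V.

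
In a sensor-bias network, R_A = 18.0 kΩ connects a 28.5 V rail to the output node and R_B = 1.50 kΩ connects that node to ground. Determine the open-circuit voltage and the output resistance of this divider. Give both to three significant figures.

V_th = 2.19 V, R_th = 1.38 kΩ

V_th is the open-circuit tap voltage: 28.5 × 1.50/(18.0 + 1.50) = 2.19 V.
With the supply zeroed, R_A and R_B appear in parallel from the tap: R_th = R_A‖R_B = (18.0 × 1.50)/19.50 = 1.38 kΩ.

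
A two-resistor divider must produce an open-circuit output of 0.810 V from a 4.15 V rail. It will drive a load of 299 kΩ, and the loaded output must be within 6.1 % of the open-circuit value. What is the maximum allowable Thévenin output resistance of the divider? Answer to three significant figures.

R_th ≤ 19.4 kΩ

Loading drop = R_th/(R_th + R_L) ≤ 0.0610, so R_th ≤ R_L · ε/(1−ε) = 299 kΩ × 0.0610/0.9390 = 19.4 kΩ.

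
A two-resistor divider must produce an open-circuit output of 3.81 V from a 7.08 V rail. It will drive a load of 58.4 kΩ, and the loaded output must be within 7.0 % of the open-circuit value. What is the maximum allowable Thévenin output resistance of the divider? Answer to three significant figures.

Loading drop = R_th/(R_th + R_L) ≤ 0.0700, so R_th ≤ R_L · ε/(1−ε) = 58.4 kΩ × 0.0700/0.9300 = 4.40 kΩ.
(Any R1, R2 with R2/(R1+R2) = 0.538 and R1‖R2 ≤ 4.40 kΩ will meet the spec.)

R_th ≤ 4.40 kΩ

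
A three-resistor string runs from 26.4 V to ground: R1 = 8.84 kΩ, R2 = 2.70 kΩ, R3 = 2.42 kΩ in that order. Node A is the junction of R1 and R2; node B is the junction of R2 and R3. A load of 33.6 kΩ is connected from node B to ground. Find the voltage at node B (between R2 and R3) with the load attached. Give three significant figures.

V ≈ 4.32 V

At node B, R3 is in parallel with the load: R3‖R_L = 2.257 kΩ.
Below node A the resistance is R2 + (R3‖R_L) = 4.957 kΩ, so V_A = 26.4 × 4.957/13.80 = 9.486 V.
Then V_B = V_A × (R3‖R_L)/(R2 + R3‖R_L) = 9.486 × 2.257/4.957 = 4.32 V.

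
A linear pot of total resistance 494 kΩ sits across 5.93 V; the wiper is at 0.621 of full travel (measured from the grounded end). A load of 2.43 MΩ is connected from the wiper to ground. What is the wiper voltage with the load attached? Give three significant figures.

The wiper splits the pot into (1−α)R = 187.2 kΩ above and αR = 306.8 kΩ below.
Lower section ‖ load = 272.4 kΩ.
V_wiper = 5.93 × 272.4/(187.2 + 272.4) = 3.51 V.

V ≈ 3.51 V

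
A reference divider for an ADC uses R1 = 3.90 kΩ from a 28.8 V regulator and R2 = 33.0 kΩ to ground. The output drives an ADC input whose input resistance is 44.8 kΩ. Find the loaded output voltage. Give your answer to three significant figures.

The load sits in parallel with R2: R2‖R_L = (33.0 × 44.8) / (33.0 + 44.8) = 19.00 kΩ.
V_out = 28.8 × 19.00 / (3.90 + 19.00) = 28.8 × 19.00/22.90 = 23.9 V.
(Unloaded it would have been 25.8 V.)

V_out ≈ 23.9 V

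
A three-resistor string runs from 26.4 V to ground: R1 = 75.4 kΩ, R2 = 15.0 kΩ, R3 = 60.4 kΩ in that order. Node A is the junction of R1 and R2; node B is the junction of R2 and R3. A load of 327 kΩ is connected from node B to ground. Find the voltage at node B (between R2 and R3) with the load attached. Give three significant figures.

V ≈ 9.52 V

At node B, R3 is in parallel with the load: R3‖R_L = 50.98 kΩ.
Below node A the resistance is R2 + (R3‖R_L) = 65.98 kΩ, so V_A = 26.4 × 65.98/141.4 = 12.32 V.
Then V_B = V_A × (R3‖R_L)/(R2 + R3‖R_L) = 12.32 × 50.98/65.98 = 9.52 V.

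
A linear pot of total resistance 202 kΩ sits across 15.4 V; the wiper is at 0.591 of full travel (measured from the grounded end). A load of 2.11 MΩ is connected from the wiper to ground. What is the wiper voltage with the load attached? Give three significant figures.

The wiper splits the pot into (1−α)R = 82.62 kΩ above and αR = 119.4 kΩ below.
Lower section ‖ load = 113.0 kΩ.
V_wiper = 15.4 × 113.0/(82.62 + 113.0) = 8.90 V.

V ≈ 8.90 V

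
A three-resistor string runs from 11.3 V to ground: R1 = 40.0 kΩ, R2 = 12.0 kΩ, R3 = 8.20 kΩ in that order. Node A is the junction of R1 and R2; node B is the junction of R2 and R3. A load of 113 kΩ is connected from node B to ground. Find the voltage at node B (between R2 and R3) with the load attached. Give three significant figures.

V ≈ 1.45 V

At node B, R3 is in parallel with the load: R3‖R_L = 7.645 kΩ.
Below node A the resistance is R2 + (R3‖R_L) = 19.65 kΩ, so V_A = 11.3 × 19.65/59.65 = 3.722 V.
Then V_B = V_A × (R3‖R_L)/(R2 + R3‖R_L) = 3.722 × 7.645/19.65 = 1.45 V.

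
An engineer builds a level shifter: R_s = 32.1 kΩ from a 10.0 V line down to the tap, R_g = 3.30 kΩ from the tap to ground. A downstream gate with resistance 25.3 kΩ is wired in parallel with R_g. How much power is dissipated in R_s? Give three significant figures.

P ≈ 2.62 mW

Total resistance from the source is R_s + (R_g‖R_L) = 35.02 kΩ, so I = 10.0/35.02 kΩ = 0.2856 mA.
P = I²·R_s = (0.2856 mA)² × 32.1 kΩ = 2.62 mW.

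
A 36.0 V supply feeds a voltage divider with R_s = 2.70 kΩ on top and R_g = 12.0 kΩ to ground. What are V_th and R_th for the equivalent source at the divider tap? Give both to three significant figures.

V_th is the open-circuit tap voltage: 36.0 × 12.0/(2.70 + 12.0) = 29.4 V.
With the supply zeroed, R_s and R_g appear in parallel from the tap: R_th = R_s‖R_g = (2.70 × 12.0)/14.70 = 2.20 kΩ.

V_th = 29.4 V, R_th = 2.20 kΩ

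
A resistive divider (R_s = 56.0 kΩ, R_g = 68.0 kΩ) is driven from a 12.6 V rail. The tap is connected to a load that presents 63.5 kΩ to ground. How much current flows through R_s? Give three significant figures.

I ≈ 0.142 mA

R_g‖R_L = 32.84 kΩ, so the source sees R_s + R_g‖R_L = 88.84 kΩ.
I = 12.6 V / 88.84 kΩ = 0.142 mA.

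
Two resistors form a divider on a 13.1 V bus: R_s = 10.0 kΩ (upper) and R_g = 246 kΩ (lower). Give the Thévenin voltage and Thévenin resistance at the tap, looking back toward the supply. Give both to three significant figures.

V_th = 12.6 V, R_th = 9.61 kΩ

V_th is the open-circuit tap voltage: 13.1 × 246/(10.0 + 246) = 12.6 V.
With the supply zeroed, R_s and R_g appear in parallel from the tap: R_th = R_s‖R_g = (10.0 × 246)/256.0 = 9.61 kΩ.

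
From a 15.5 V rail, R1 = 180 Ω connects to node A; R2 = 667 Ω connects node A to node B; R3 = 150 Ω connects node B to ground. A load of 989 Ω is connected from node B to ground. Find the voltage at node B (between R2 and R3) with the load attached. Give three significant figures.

V ≈ 2.07 V

At node B, R3 is in parallel with the load: R3‖R_L = 130.2 Ω.
Below node A the resistance is R2 + (R3‖R_L) = 797.2 Ω, so V_A = 15.5 × 797.2/977.2 = 12.65 V.
Then V_B = V_A × (R3‖R_L)/(R2 + R3‖R_L) = 12.65 × 130.2/797.2 = 2.07 V.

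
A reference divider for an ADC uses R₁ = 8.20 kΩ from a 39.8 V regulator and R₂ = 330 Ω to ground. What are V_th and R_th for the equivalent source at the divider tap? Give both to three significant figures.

V_th = 1.54 V, R_th = 317 Ω

V_th is the open-circuit tap voltage: 39.8 × 330/(8200 + 330) = 1.54 V.
With the supply zeroed, R₁ and R₂ appear in parallel from the tap: R_th = R₁‖R₂ = (8200 × 330)/8530 = 317 Ω.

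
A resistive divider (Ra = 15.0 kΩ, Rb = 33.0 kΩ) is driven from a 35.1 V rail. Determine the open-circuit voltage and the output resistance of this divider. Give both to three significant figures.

V_th = 24.1 V, R_th = 10.3 kΩ

V_th is the open-circuit tap voltage: 35.1 × 33.0/(15.0 + 33.0) = 24.1 V.
With the supply zeroed, Ra and Rb appear in parallel from the tap: R_th = Ra‖Rb = (15.0 × 33.0)/48.00 = 10.3 kΩ.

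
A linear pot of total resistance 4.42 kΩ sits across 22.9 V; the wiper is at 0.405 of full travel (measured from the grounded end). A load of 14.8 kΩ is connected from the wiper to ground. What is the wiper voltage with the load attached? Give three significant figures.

The wiper splits the pot into (1−α)R = 2.630 kΩ above and αR = 1.790 kΩ below.
Lower section ‖ load = 1.597 kΩ.
V_wiper = 22.9 × 1.597/(2.630 + 1.597) = 8.65 V.

V ≈ 8.65 V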